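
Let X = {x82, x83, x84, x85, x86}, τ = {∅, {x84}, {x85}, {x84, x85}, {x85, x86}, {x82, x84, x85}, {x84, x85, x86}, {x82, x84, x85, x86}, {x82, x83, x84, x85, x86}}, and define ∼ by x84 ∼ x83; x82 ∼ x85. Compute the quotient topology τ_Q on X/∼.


X/∼ = {[x82=x85], [x83=x84], [x86]}; |τ_Q| = 2.

Equivalence classes: [x82=x85], [x83=x84], [x86].
Quotient map π: X → X/∼ sends x82 ↦ [x82=x85], x83 ↦ [x83=x84], x84 ↦ [x83=x84], x85 ↦ [x82=x85], x86 ↦ [x86].
For each subset V ⊆ X/∼, compute π^{-1}(V) ⊆ X and check whether π^{-1}(V) ∈ τ. V is open in τ_Q iff π^{-1}(V) ∈ τ.
  V = {}: π^{-1}(V) = ∅ ∈ τ ✓.
  V = {[x82=x85]}: π^{-1}(V) = {x82, x85} ∉ τ ✗.
  V = {[x83=x84]}: π^{-1}(V) = {x83, x84} ∉ τ ✗.
  V = {[x82=x85], [x83=x84]}: π^{-1}(V) = {x82, x83, x84, x85} ∉ τ ✗.
  V = {[x86]}: π^{-1}(V) = {x86} ∉ τ ✗.
  V = {[x82=x85], [x86]}: π^{-1}(V) = {x82, x85, x86} ∉ τ ✗.
  V = {[x83=x84], [x86]}: π^{-1}(V) = {x83, x84, x86} ∉ τ ✗.
  V = {[x82=x85], [x83=x84], [x86]}: π^{-1}(V) = {x82, x83, x84, x85, x86} ∈ τ ✓.
Open sets in the quotient: τ_Q = {{}, {[x82=x85], [x83=x84], [x86]}} (2 elements).


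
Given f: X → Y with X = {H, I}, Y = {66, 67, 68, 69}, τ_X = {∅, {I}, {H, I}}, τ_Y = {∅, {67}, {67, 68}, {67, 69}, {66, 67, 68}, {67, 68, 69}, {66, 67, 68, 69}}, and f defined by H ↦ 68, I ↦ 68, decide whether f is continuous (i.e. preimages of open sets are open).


f IS continuous.

Compute f^{-1}(U) for each U ∈ τ_Y:
  U = ∅: f^{-1}(U) = ∅ ∈ τ_X ✓.
  U = {67}: f^{-1}(U) = ∅ ∈ τ_X ✓.
  U = {67, 68}: f^{-1}(U) = {H, I} ∈ τ_X ✓.
  U = {67, 69}: f^{-1}(U) = ∅ ∈ τ_X ✓.
  U = {66, 67, 68}: f^{-1}(U) = {H, I} ∈ τ_X ✓.
  U = {67, 68, 69}: f^{-1}(U) = {H, I} ∈ τ_X ✓.
  U = {66, 67, 68, 69}: f^{-1}(U) = {H, I} ∈ τ_X ✓.
Every preimage lies in τ_X, so f IS continuous.


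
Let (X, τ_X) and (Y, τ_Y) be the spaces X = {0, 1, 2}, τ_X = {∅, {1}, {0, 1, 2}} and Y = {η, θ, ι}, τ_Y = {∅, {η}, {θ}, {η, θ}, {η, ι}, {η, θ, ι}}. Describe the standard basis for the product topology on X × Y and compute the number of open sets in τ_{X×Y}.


Basis B = {∅ × ∅, {1} × {η}, {1} × {θ}, {1} × {η, θ}, {1} × {η, ι}, {0, 1, 2} × {η}, {0, 1, 2} × {θ}, {1} × {η, θ, ι}, {0, 1, 2} × {η, θ}, {0, 1, 2} × {η, ι}, {0, 1, 2} × {η, θ, ι}}; |τ_{X×Y}| = 18.

Enumerate products U × V with U ∈ τ_X, V ∈ τ_Y (deduplicated):
  ∅ × ∅ = {} (∅)
  {1} × {η} = {(1,η)}
  {1} × {θ} = {(1,θ)}
  {1} × {η, θ} = {(1,η), (1,θ)}
  {1} × {η, ι} = {(1,η), (1,ι)}
  {0, 1, 2} × {η} = {(0,η), (1,η), (2,η)}
  {0, 1, 2} × {θ} = {(0,θ), (1,θ), (2,θ)}
  {1} × {η, θ, ι} = {(1,η), (1,θ), (1,ι)}
  {0, 1, 2} × {η, θ} = {(0,η), (0,θ), (1,η), (1,θ), (2,η), (2,θ)}
  {0, 1, 2} × {η, ι} = {(0,η), (0,ι), (1,η), (1,ι), (2,η), (2,ι)}
  {0, 1, 2} × {η, θ, ι} = {(0,η), (0,θ), (0,ι), (1,η), (1,θ), (1,ι), (2,η), (2,θ), (2,ι)}
These 11 distinct sets form the basis B.
Close under arbitrary unions to get τ_{X×Y}; counting gives |τ_{X×Y}| = 18.


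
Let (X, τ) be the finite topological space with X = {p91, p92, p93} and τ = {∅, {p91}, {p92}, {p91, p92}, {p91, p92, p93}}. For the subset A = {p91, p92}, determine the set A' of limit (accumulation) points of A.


A' = {p93}

For each x ∈ X, list the open sets U ∈ τ with x ∈ U, then check whether U ∩ (A ∖ {x}) ≠ ∅ for every such U.
  x = p91: open {p91} ∋ x has {p91} ∩ (A ∖ {p91}) = ∅, so x is NOT a limit point.
  x = p92: open {p92} ∋ x has {p92} ∩ (A ∖ {p92}) = ∅, so x is NOT a limit point.
  x = p93: opens ∋ x are {p91, p92, p93}; each meets A ∖ {p93}, so x IS a limit point.
Collecting: A' = {p93}.


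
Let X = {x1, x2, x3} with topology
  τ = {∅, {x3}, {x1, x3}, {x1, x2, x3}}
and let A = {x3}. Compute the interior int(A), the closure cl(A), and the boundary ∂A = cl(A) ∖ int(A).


int(A) = {x3}, cl(A) = {x1, x2, x3}, ∂A = {x1, x2}.

Closed sets in (X, τ) are complements of opens:
  closed(X, τ) = {∅, {x2}, {x1, x2}, {x1, x2, x3}}.
int(A) = ⋃ {U ∈ τ : U ⊆ A}. Opens contained in A: ∅, {x3}.
Taking the union of these: int(A) = {x3}.
cl(A) = ⋂ {C closed : A ⊆ C}. Closed sets containing A: {x1, x2, x3}.
Intersecting these: cl(A) = {x1, x2, x3}.
∂A = cl(A) ∖ int(A) = {x1, x2, x3} ∖ {x3} = {x1, x2}.


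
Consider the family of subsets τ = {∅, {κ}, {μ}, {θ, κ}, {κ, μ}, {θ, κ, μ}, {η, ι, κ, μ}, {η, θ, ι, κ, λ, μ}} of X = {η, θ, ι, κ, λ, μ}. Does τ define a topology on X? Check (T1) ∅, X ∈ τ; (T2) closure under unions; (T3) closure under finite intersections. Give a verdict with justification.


τ is NOT a topology on X.

Axiom (T1): ∅ ∈ τ? Yes; X ∈ τ? Yes.
Axiom (T2/T3): check pairwise unions and intersections of members of τ.
Counterexample for (T2): {θ, κ} ∪ {η, ι, κ, μ} = {η, θ, ι, κ, μ} ∉ τ. Therefore τ is NOT a topology.


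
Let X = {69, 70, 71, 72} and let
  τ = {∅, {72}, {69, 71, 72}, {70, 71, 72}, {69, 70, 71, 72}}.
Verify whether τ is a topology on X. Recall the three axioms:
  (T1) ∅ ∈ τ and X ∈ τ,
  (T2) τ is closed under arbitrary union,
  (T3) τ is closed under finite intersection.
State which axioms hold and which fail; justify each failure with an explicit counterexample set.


τ is NOT a topology on X.

Axiom (T1): ∅ ∈ τ? Yes; X ∈ τ? Yes.
Axiom (T2/T3): check pairwise unions and intersections of members of τ.
Counterexample for (T3): {69, 71, 72} ∩ {70, 71, 72} = {71, 72} ∉ τ. Therefore τ is NOT a topology.


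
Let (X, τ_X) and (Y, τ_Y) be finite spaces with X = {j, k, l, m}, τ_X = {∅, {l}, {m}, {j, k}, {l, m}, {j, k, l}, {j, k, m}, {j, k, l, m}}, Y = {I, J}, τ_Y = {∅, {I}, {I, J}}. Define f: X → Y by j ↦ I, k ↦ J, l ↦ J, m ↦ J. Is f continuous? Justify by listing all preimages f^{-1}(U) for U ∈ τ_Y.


f is NOT continuous.

Compute f^{-1}(U) for each U ∈ τ_Y:
  U = ∅: f^{-1}(U) = ∅ ∈ τ_X ✓.
  U = {I}: f^{-1}(U) = {j} ∉ τ_X ✗.
  U = {I, J}: f^{-1}(U) = {j, k, l, m} ∈ τ_X ✓.
Found U = {I} with f^{-1}(U) = {j} not in τ_X. Therefore f is NOT continuous.


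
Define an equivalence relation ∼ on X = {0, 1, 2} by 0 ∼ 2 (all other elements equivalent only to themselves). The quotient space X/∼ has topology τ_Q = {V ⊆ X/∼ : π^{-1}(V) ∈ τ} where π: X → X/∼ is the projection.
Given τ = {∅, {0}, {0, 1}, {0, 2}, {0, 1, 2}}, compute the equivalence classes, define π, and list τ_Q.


X/∼ = {[0=2], [1]}; |τ_Q| = 3.

Equivalence classes: [0=2], [1].
Quotient map π: X → X/∼ sends 0 ↦ [0=2], 1 ↦ [1], 2 ↦ [0=2].
For each subset V ⊆ X/∼, compute π^{-1}(V) ⊆ X and check whether π^{-1}(V) ∈ τ. V is open in τ_Q iff π^{-1}(V) ∈ τ.
  V = {}: π^{-1}(V) = ∅ ∈ τ ✓.
  V = {[0=2]}: π^{-1}(V) = {0, 2} ∈ τ ✓.
  V = {[1]}: π^{-1}(V) = {1} ∉ τ ✗.
  V = {[0=2], [1]}: π^{-1}(V) = {0, 1, 2} ∈ τ ✓.
Open sets in the quotient: τ_Q = {{}, {[0=2]}, {[0=2], [1]}} (3 elements).


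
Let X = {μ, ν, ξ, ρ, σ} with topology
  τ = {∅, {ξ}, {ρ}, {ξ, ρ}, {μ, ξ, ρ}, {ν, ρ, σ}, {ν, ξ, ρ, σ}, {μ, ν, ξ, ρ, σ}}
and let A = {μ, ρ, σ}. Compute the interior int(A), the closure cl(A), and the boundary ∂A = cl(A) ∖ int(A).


int(A) = {ρ}, cl(A) = {μ, ν, ρ, σ}, ∂A = {μ, ν, σ}.

Closed sets in (X, τ) are complements of opens:
  closed(X, τ) = {∅, {μ}, {μ, ξ}, {ν, σ}, {μ, ν, σ}, {μ, ν, ξ, σ}, {μ, ν, ρ, σ}, {μ, ν, ξ, ρ, σ}}.
int(A) = ⋃ {U ∈ τ : U ⊆ A}. Opens contained in A: ∅, {ρ}.
Taking the union of these: int(A) = {ρ}.
cl(A) = ⋂ {C closed : A ⊆ C}. Closed sets containing A: {μ, ν, ρ, σ}, {μ, ν, ξ, ρ, σ}.
Intersecting these: cl(A) = {μ, ν, ρ, σ}.
∂A = cl(A) ∖ int(A) = {μ, ν, ρ, σ} ∖ {ρ} = {μ, ν, σ}.


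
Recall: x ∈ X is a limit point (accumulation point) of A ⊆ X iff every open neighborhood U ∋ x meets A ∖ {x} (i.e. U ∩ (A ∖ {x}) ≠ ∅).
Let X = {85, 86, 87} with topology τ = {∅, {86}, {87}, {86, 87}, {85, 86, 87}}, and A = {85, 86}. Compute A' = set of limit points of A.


A' = {85}

For each x ∈ X, list the open sets U ∈ τ with x ∈ U, then check whether U ∩ (A ∖ {x}) ≠ ∅ for every such U.
  x = 85: opens ∋ x are {85, 86, 87}; each meets A ∖ {85}, so x IS a limit point.
  x = 86: open {86} ∋ x has {86} ∩ (A ∖ {86}) = ∅, so x is NOT a limit point.
  x = 87: open {87} ∋ x has {87} ∩ (A ∖ {87}) = ∅, so x is NOT a limit point.
Collecting: A' = {85}.


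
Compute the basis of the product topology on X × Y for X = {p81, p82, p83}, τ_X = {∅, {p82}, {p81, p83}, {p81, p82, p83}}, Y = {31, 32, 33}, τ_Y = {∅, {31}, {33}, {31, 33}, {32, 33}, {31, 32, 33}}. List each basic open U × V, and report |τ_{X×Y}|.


Basis B = {∅ × ∅, {p82} × {31}, {p82} × {33}, {p81, p83} × {31}, {p81, p83} × {33}, {p82} × {31, 33}, {p82} × {32, 33}, {p81, p82, p83} × {31}, {p81, p82, p83} × {33}, {p82} × {31, 32, 33}, {p81, p83} × {31, 33}, {p81, p83} × {32, 33}, {p81, p83} × {31, 32, 33}, {p81, p82, p83} × {31, 33}, {p81, p82, p83} × {32, 33}, {p81, p82, p83} × {31, 32, 33}}; |τ_{X×Y}| = 36.

Enumerate products U × V with U ∈ τ_X, V ∈ τ_Y (deduplicated):
  ∅ × ∅ = {} (∅)
  {p82} × {31} = {(p82,31)}
  {p82} × {33} = {(p82,33)}
  {p81, p83} × {31} = {(p81,31), (p83,31)}
  {p81, p83} × {33} = {(p81,33), (p83,33)}
  {p82} × {31, 33} = {(p82,31), (p82,33)}
  {p82} × {32, 33} = {(p82,32), (p82,33)}
  {p81, p82, p83} × {31} = {(p81,31), (p82,31), (p83,31)}
  {p81, p82, p83} × {33} = {(p81,33), (p82,33), (p83,33)}
  {p82} × {31, 32, 33} = {(p82,31), (p82,32), (p82,33)}
  {p81, p83} × {31, 33} = {(p81,31), (p81,33), (p83,31), (p83,33)}
  {p81, p83} × {32, 33} = {(p81,32), (p81,33), (p83,32), (p83,33)}
  {p81, p83} × {31, 32, 33} = {(p81,31), (p81,32), (p81,33), (p83,31), (p83,32), (p83,33)}
  {p81, p82, p83} × {31, 33} = {(p81,31), (p81,33), (p82,31), (p82,33), (p83,31), (p83,33)}
  {p81, p82, p83} × {32, 33} = {(p81,32), (p81,33), (p82,32), (p82,33), (p83,32), (p83,33)}
  {p81, p82, p83} × {31, 32, 33} = {(p81,31), (p81,32), (p81,33), (p82,31), (p82,32), (p82,33), (p83,31), (p83,32), (p83,33)}
These 16 distinct sets form the basis B.
Close under arbitrary unions to get τ_{X×Y}; counting gives |τ_{X×Y}| = 36.


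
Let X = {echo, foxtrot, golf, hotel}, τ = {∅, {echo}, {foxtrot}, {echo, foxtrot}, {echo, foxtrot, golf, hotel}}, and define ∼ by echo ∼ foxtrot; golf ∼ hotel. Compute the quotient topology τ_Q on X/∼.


X/∼ = {[echo=foxtrot], [golf=hotel]}; |τ_Q| = 3.

Equivalence classes: [echo=foxtrot], [golf=hotel].
Quotient map π: X → X/∼ sends echo ↦ [echo=foxtrot], foxtrot ↦ [echo=foxtrot], golf ↦ [golf=hotel], hotel ↦ [golf=hotel].
For each subset V ⊆ X/∼, compute π^{-1}(V) ⊆ X and check whether π^{-1}(V) ∈ τ. V is open in τ_Q iff π^{-1}(V) ∈ τ.
  V = {}: π^{-1}(V) = ∅ ∈ τ ✓.
  V = {[echo=foxtrot]}: π^{-1}(V) = {echo, foxtrot} ∈ τ ✓.
  V = {[golf=hotel]}: π^{-1}(V) = {golf, hotel} ∉ τ ✗.
  V = {[echo=foxtrot], [golf=hotel]}: π^{-1}(V) = {echo, foxtrot, golf, hotel} ∈ τ ✓.
Open sets in the quotient: τ_Q = {{}, {[echo=foxtrot]}, {[echo=foxtrot], [golf=hotel]}} (3 elements).


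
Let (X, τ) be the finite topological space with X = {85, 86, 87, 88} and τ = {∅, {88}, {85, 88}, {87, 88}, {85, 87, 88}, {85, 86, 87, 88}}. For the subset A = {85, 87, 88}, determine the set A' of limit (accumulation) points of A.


A' = {85, 86, 87}

For each x ∈ X, list the open sets U ∈ τ with x ∈ U, then check whether U ∩ (A ∖ {x}) ≠ ∅ for every such U.
  x = 85: opens ∋ x are {85, 88}, {85, 87, 88}, {85, 86, 87, 88}; each meets A ∖ {85}, so x IS a limit point.
  x = 86: opens ∋ x are {85, 86, 87, 88}; each meets A ∖ {86}, so x IS a limit point.
  x = 87: opens ∋ x are {87, 88}, {85, 87, 88}, {85, 86, 87, 88}; each meets A ∖ {87}, so x IS a limit point.
  x = 88: open {88} ∋ x has {88} ∩ (A ∖ {88}) = ∅, so x is NOT a limit point.
Collecting: A' = {85, 86, 87}.


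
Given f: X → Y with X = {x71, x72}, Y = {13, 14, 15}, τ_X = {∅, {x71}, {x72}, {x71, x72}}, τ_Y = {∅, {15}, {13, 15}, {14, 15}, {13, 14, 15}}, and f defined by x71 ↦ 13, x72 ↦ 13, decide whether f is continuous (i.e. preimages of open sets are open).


f IS continuous.

Compute f^{-1}(U) for each U ∈ τ_Y:
  U = ∅: f^{-1}(U) = ∅ ∈ τ_X ✓.
  U = {15}: f^{-1}(U) = ∅ ∈ τ_X ✓.
  U = {13, 15}: f^{-1}(U) = {x71, x72} ∈ τ_X ✓.
  U = {14, 15}: f^{-1}(U) = ∅ ∈ τ_X ✓.
  U = {13, 14, 15}: f^{-1}(U) = {x71, x72} ∈ τ_X ✓.
Every preimage lies in τ_X, so f IS continuous.


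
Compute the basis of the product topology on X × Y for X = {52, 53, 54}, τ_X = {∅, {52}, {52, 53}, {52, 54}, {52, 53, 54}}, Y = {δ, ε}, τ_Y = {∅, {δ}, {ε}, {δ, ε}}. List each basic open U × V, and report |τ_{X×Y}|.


Basis B = {∅ × ∅, {52} × {δ}, {52} × {ε}, {52} × {δ, ε}, {52, 53} × {δ}, {52, 54} × {δ}, {52, 53} × {ε}, {52, 54} × {ε}, {52, 53, 54} × {δ}, {52, 53, 54} × {ε}, {52, 53} × {δ, ε}, {52, 54} × {δ, ε}, {52, 53, 54} × {δ, ε}}; |τ_{X×Y}| = 25.

Enumerate products U × V with U ∈ τ_X, V ∈ τ_Y (deduplicated):
  ∅ × ∅ = {} (∅)
  {52} × {δ} = {(52,δ)}
  {52} × {ε} = {(52,ε)}
  {52} × {δ, ε} = {(52,δ), (52,ε)}
  {52, 53} × {δ} = {(52,δ), (53,δ)}
  {52, 54} × {δ} = {(52,δ), (54,δ)}
  {52, 53} × {ε} = {(52,ε), (53,ε)}
  {52, 54} × {ε} = {(52,ε), (54,ε)}
  {52, 53, 54} × {δ} = {(52,δ), (53,δ), (54,δ)}
  {52, 53, 54} × {ε} = {(52,ε), (53,ε), (54,ε)}
  {52, 53} × {δ, ε} = {(52,δ), (52,ε), (53,δ), (53,ε)}
  {52, 54} × {δ, ε} = {(52,δ), (52,ε), (54,δ), (54,ε)}
  {52, 53, 54} × {δ, ε} = {(52,δ), (52,ε), (53,δ), (53,ε), (54,δ), (54,ε)}
These 13 distinct sets form the basis B.
Close under arbitrary unions to get τ_{X×Y}; counting gives |τ_{X×Y}| = 25.


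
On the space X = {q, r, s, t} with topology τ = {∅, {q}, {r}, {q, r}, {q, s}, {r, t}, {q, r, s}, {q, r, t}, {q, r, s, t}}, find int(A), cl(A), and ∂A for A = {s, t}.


int(A) = ∅, cl(A) = {s, t}, ∂A = {s, t}.

Closed sets in (X, τ) are complements of opens:
  closed(X, τ) = {∅, {s}, {t}, {q, s}, {r, t}, {s, t}, {q, s, t}, {r, s, t}, {q, r, s, t}}.
int(A) = ⋃ {U ∈ τ : U ⊆ A}. Opens contained in A: ∅.
Taking the union of these: int(A) = ∅.
cl(A) = ⋂ {C closed : A ⊆ C}. Closed sets containing A: {s, t}, {q, s, t}, {r, s, t}, {q, r, s, t}.
Intersecting these: cl(A) = {s, t}.
∂A = cl(A) ∖ int(A) = {s, t} ∖ ∅ = {s, t}.


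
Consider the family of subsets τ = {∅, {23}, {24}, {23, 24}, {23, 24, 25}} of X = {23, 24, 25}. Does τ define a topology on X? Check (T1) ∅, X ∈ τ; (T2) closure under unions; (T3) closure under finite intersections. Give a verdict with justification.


τ IS a topology on X.

Axiom (T1): ∅ ∈ τ? Yes; X ∈ τ? Yes.
Axiom (T2/T3): check pairwise unions and intersections of members of τ.
All pairwise intersections and unions checked — each lies in τ. Therefore τ satisfies (T1), (T2), (T3): it IS a topology on X.


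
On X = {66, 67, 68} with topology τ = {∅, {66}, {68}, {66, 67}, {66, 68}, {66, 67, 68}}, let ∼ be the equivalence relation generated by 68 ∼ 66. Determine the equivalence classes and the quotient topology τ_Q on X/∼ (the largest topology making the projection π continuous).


X/∼ = {[66=68], [67]}; |τ_Q| = 3.

Equivalence classes: [66=68], [67].
Quotient map π: X → X/∼ sends 66 ↦ [66=68], 67 ↦ [67], 68 ↦ [66=68].
For each subset V ⊆ X/∼, compute π^{-1}(V) ⊆ X and check whether π^{-1}(V) ∈ τ. V is open in τ_Q iff π^{-1}(V) ∈ τ.
  V = {}: π^{-1}(V) = ∅ ∈ τ ✓.
  V = {[66=68]}: π^{-1}(V) = {66, 68} ∈ τ ✓.
  V = {[67]}: π^{-1}(V) = {67} ∉ τ ✗.
  V = {[66=68], [67]}: π^{-1}(V) = {66, 67, 68} ∈ τ ✓.
Open sets in the quotient: τ_Q = {{}, {[66=68]}, {[66=68], [67]}} (3 elements).


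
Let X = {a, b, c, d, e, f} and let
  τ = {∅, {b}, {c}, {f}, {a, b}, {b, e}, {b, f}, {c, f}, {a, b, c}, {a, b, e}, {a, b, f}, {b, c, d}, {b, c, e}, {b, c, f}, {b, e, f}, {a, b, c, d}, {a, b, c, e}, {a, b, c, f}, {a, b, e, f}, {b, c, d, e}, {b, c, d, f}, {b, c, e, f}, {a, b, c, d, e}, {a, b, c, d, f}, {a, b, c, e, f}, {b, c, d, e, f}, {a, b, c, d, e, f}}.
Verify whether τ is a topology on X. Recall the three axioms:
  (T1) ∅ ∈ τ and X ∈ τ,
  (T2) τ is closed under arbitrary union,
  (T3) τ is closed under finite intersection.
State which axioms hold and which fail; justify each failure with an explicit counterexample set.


τ is NOT a topology on X.

Axiom (T1): ∅ ∈ τ? Yes; X ∈ τ? Yes.
Axiom (T2/T3): check pairwise unions and intersections of members of τ.
Counterexample for (T2): {b} ∪ {c} = {b, c} ∉ τ. Therefore τ is NOT a topology.


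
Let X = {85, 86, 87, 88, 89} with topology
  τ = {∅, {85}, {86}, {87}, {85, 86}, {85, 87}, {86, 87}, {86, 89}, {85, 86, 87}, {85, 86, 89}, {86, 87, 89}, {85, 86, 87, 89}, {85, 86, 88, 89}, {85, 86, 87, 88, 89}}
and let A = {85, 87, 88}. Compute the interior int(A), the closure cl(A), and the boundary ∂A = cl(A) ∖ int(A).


int(A) = {85, 87}, cl(A) = {85, 87, 88}, ∂A = {88}.

Closed sets in (X, τ) are complements of opens:
  closed(X, τ) = {∅, {87}, {88}, {85, 88}, {87, 88}, {88, 89}, {85, 87, 88}, {85, 88, 89}, {86, 88, 89}, {87, 88, 89}, {85, 86, 88, 89}, {85, 87, 88, 89}, {86, 87, 88, 89}, {85, 86, 87, 88, 89}}.
int(A) = ⋃ {U ∈ τ : U ⊆ A}. Opens contained in A: ∅, {85}, {87}, {85, 87}.
Taking the union of these: int(A) = {85, 87}.
cl(A) = ⋂ {C closed : A ⊆ C}. Closed sets containing A: {85, 87, 88}, {85, 87, 88, 89}, {85, 86, 87, 88, 89}.
Intersecting these: cl(A) = {85, 87, 88}.
∂A = cl(A) ∖ int(A) = {85, 87, 88} ∖ {85, 87} = {88}.


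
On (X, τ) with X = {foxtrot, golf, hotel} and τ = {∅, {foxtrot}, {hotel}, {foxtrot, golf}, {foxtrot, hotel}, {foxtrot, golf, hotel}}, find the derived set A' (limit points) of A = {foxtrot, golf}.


A' = {golf}

For each x ∈ X, list the open sets U ∈ τ with x ∈ U, then check whether U ∩ (A ∖ {x}) ≠ ∅ for every such U.
  x = foxtrot: open {foxtrot} ∋ x has {foxtrot} ∩ (A ∖ {foxtrot}) = ∅, so x is NOT a limit point.
  x = golf: opens ∋ x are {foxtrot, golf}, {foxtrot, golf, hotel}; each meets A ∖ {golf}, so x IS a limit point.
  x = hotel: open {hotel} ∋ x has {hotel} ∩ (A ∖ {hotel}) = ∅, so x is NOT a limit point.
Collecting: A' = {golf}.


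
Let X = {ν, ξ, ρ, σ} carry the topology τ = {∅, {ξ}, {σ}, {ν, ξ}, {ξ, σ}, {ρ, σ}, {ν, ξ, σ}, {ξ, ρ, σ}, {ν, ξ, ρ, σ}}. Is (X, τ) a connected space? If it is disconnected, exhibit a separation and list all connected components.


(X, τ) is disconnected; components = [{ν, ξ}, {ρ, σ}].

Find clopen sets (U ∈ τ with X ∖ U ∈ τ):
  U = ∅, X ∖ U = {ν, ξ, ρ, σ} — both open, so U is clopen.
  U = {ν, ξ}, X ∖ U = {ρ, σ} — both open, so U is clopen.
  U = {ρ, σ}, X ∖ U = {ν, ξ} — both open, so U is clopen.
  U = {ν, ξ, ρ, σ}, X ∖ U = ∅ — both open, so U is clopen.
Nontrivial clopen(s) exist: e.g. {ν, ξ}. So (X, τ) is disconnected.
Compute connected components by grouping points that agree on all clopens:
  component: {ν, ξ}
  component: {ρ, σ}


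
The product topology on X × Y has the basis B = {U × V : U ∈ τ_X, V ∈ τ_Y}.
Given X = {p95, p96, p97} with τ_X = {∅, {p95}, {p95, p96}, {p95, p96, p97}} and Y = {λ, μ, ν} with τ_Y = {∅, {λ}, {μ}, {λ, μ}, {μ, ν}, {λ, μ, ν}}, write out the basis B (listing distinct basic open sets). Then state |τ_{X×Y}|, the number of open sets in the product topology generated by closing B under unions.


Basis B = {∅ × ∅, {p95} × {λ}, {p95} × {μ}, {p95} × {λ, μ}, {p95, p96} × {λ}, {p95} × {μ, ν}, {p95, p96} × {μ}, {p95} × {λ, μ, ν}, {p95, p96, p97} × {λ}, {p95, p96, p97} × {μ}, {p95, p96} × {λ, μ}, {p95, p96} × {μ, ν}, {p95, p96} × {λ, μ, ν}, {p95, p96, p97} × {λ, μ}, {p95, p96, p97} × {μ, ν}, {p95, p96, p97} × {λ, μ, ν}}; |τ_{X×Y}| = 40.

Enumerate products U × V with U ∈ τ_X, V ∈ τ_Y (deduplicated):
  ∅ × ∅ = {} (∅)
  {p95} × {λ} = {(p95,λ)}
  {p95} × {μ} = {(p95,μ)}
  {p95} × {λ, μ} = {(p95,λ), (p95,μ)}
  {p95, p96} × {λ} = {(p95,λ), (p96,λ)}
  {p95} × {μ, ν} = {(p95,μ), (p95,ν)}
  {p95, p96} × {μ} = {(p95,μ), (p96,μ)}
  {p95} × {λ, μ, ν} = {(p95,λ), (p95,μ), (p95,ν)}
  {p95, p96, p97} × {λ} = {(p95,λ), (p96,λ), (p97,λ)}
  {p95, p96, p97} × {μ} = {(p95,μ), (p96,μ), (p97,μ)}
  {p95, p96} × {λ, μ} = {(p95,λ), (p95,μ), (p96,λ), (p96,μ)}
  {p95, p96} × {μ, ν} = {(p95,μ), (p95,ν), (p96,μ), (p96,ν)}
  {p95, p96} × {λ, μ, ν} = {(p95,λ), (p95,μ), (p95,ν), (p96,λ), (p96,μ), (p96,ν)}
  {p95, p96, p97} × {λ, μ} = {(p95,λ), (p95,μ), (p96,λ), (p96,μ), (p97,λ), (p97,μ)}
  {p95, p96, p97} × {μ, ν} = {(p95,μ), (p95,ν), (p96,μ), (p96,ν), (p97,μ), (p97,ν)}
  {p95, p96, p97} × {λ, μ, ν} = {(p95,λ), (p95,μ), (p95,ν), (p96,λ), (p96,μ), (p96,ν), (p97,λ), (p97,μ), (p97,ν)}
These 16 distinct sets form the basis B.
Close under arbitrary unions to get τ_{X×Y}; counting gives |τ_{X×Y}| = 40.


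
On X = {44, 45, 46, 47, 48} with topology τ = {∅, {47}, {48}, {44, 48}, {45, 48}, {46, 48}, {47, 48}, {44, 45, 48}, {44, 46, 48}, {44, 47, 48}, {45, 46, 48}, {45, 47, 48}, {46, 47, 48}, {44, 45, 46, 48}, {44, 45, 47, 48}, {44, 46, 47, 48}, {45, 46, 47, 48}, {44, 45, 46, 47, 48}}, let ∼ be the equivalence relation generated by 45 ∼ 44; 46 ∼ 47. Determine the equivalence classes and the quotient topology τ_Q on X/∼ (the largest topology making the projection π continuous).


X/∼ = {[44=45], [46=47], [48]}; |τ_Q| = 5.

Equivalence classes: [44=45], [46=47], [48].
Quotient map π: X → X/∼ sends 44 ↦ [44=45], 45 ↦ [44=45], 46 ↦ [46=47], 47 ↦ [46=47], 48 ↦ [48].
For each subset V ⊆ X/∼, compute π^{-1}(V) ⊆ X and check whether π^{-1}(V) ∈ τ. V is open in τ_Q iff π^{-1}(V) ∈ τ.
  V = {}: π^{-1}(V) = ∅ ∈ τ ✓.
  V = {[44=45]}: π^{-1}(V) = {44, 45} ∉ τ ✗.
  V = {[46=47]}: π^{-1}(V) = {46, 47} ∉ τ ✗.
  V = {[44=45], [46=47]}: π^{-1}(V) = {44, 45, 46, 47} ∉ τ ✗.
  V = {[48]}: π^{-1}(V) = {48} ∈ τ ✓.
  V = {[44=45], [48]}: π^{-1}(V) = {44, 45, 48} ∈ τ ✓.
  V = {[46=47], [48]}: π^{-1}(V) = {46, 47, 48} ∈ τ ✓.
  V = {[44=45], [46=47], [48]}: π^{-1}(V) = {44, 45, 46, 47, 48} ∈ τ ✓.
Open sets in the quotient: τ_Q = {{}, {[48]}, {[44=45], [48]}, {[46=47], [48]}, {[44=45], [46=47], [48]}} (5 elements).


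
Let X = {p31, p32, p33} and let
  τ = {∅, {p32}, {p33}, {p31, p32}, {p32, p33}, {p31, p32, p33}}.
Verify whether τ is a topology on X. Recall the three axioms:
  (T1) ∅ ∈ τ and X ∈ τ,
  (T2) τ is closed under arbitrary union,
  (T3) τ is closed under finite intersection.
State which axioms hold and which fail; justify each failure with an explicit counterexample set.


τ IS a topology on X.

Axiom (T1): ∅ ∈ τ? Yes; X ∈ τ? Yes.
Axiom (T2/T3): check pairwise unions and intersections of members of τ.
All pairwise intersections and unions checked — each lies in τ. Therefore τ satisfies (T1), (T2), (T3): it IS a topology on X.


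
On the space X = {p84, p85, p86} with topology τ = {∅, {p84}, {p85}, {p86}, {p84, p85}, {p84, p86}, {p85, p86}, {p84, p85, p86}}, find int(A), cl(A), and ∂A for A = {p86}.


int(A) = {p86}, cl(A) = {p86}, ∂A = ∅.

Closed sets in (X, τ) are complements of opens:
  closed(X, τ) = {∅, {p84}, {p85}, {p86}, {p84, p85}, {p84, p86}, {p85, p86}, {p84, p85, p86}}.
int(A) = ⋃ {U ∈ τ : U ⊆ A}. Opens contained in A: ∅, {p86}.
Taking the union of these: int(A) = {p86}.
cl(A) = ⋂ {C closed : A ⊆ C}. Closed sets containing A: {p86}, {p84, p86}, {p85, p86}, {p84, p85, p86}.
Intersecting these: cl(A) = {p86}.
∂A = cl(A) ∖ int(A) = {p86} ∖ {p86} = ∅.


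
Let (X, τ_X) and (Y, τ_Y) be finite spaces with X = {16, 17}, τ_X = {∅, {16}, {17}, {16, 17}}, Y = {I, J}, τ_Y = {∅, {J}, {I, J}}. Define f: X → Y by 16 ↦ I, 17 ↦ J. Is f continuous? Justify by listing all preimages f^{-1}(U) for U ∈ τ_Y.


f IS continuous.

Compute f^{-1}(U) for each U ∈ τ_Y:
  U = ∅: f^{-1}(U) = ∅ ∈ τ_X ✓.
  U = {J}: f^{-1}(U) = {17} ∈ τ_X ✓.
  U = {I, J}: f^{-1}(U) = {16, 17} ∈ τ_X ✓.
Every preimage lies in τ_X, so f IS continuous.


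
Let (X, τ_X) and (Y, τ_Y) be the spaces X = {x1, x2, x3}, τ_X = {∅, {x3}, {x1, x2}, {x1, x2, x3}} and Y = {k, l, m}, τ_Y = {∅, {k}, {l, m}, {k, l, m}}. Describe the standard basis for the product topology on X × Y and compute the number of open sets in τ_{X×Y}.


Basis B = {∅ × ∅, {x3} × {k}, {x1, x2} × {k}, {x3} × {l, m}, {x1, x2, x3} × {k}, {x3} × {k, l, m}, {x1, x2} × {l, m}, {x1, x2} × {k, l, m}, {x1, x2, x3} × {l, m}, {x1, x2, x3} × {k, l, m}}; |τ_{X×Y}| = 16.

Enumerate products U × V with U ∈ τ_X, V ∈ τ_Y (deduplicated):
  ∅ × ∅ = {} (∅)
  {x3} × {k} = {(x3,k)}
  {x1, x2} × {k} = {(x1,k), (x2,k)}
  {x3} × {l, m} = {(x3,l), (x3,m)}
  {x1, x2, x3} × {k} = {(x1,k), (x2,k), (x3,k)}
  {x3} × {k, l, m} = {(x3,k), (x3,l), (x3,m)}
  {x1, x2} × {l, m} = {(x1,l), (x1,m), (x2,l), (x2,m)}
  {x1, x2} × {k, l, m} = {(x1,k), (x1,l), (x1,m), (x2,k), (x2,l), (x2,m)}
  {x1, x2, x3} × {l, m} = {(x1,l), (x1,m), (x2,l), (x2,m), (x3,l), (x3,m)}
  {x1, x2, x3} × {k, l, m} = {(x1,k), (x1,l), (x1,m), (x2,k), (x2,l), (x2,m), (x3,k), (x3,l), (x3,m)}
These 10 distinct sets form the basis B.
Close under arbitrary unions to get τ_{X×Y}; counting gives |τ_{X×Y}| = 16.


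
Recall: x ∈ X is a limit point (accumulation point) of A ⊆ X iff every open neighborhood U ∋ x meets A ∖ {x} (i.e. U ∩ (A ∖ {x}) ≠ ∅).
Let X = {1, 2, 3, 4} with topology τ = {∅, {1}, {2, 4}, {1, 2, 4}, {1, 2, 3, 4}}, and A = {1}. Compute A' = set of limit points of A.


A' = {3}

For each x ∈ X, list the open sets U ∈ τ with x ∈ U, then check whether U ∩ (A ∖ {x}) ≠ ∅ for every such U.
  x = 1: open {1} ∋ x has {1} ∩ (A ∖ {1}) = ∅, so x is NOT a limit point.
  x = 2: open {2, 4} ∋ x has {2, 4} ∩ (A ∖ {2}) = ∅, so x is NOT a limit point.
  x = 3: opens ∋ x are {1, 2, 3, 4}; each meets A ∖ {3}, so x IS a limit point.
  x = 4: open {2, 4} ∋ x has {2, 4} ∩ (A ∖ {4}) = ∅, so x is NOT a limit point.
Collecting: A' = {3}.


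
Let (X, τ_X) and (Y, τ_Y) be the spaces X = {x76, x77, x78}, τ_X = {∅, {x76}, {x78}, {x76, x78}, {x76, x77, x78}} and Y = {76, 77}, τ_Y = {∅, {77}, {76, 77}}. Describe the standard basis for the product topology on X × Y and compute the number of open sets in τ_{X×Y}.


Basis B = {∅ × ∅, {x76} × {77}, {x78} × {77}, {x76} × {76, 77}, {x76, x78} × {77}, {x78} × {76, 77}, {x76, x77, x78} × {77}, {x76, x78} × {76, 77}, {x76, x77, x78} × {76, 77}}; |τ_{X×Y}| = 14.

Enumerate products U × V with U ∈ τ_X, V ∈ τ_Y (deduplicated):
  ∅ × ∅ = {} (∅)
  {x76} × {77} = {(x76,77)}
  {x78} × {77} = {(x78,77)}
  {x76} × {76, 77} = {(x76,76), (x76,77)}
  {x76, x78} × {77} = {(x76,77), (x78,77)}
  {x78} × {76, 77} = {(x78,76), (x78,77)}
  {x76, x77, x78} × {77} = {(x76,77), (x77,77), (x78,77)}
  {x76, x78} × {76, 77} = {(x76,76), (x76,77), (x78,76), (x78,77)}
  {x76, x77, x78} × {76, 77} = {(x76,76), (x76,77), (x77,76), (x77,77), (x78,76), (x78,77)}
These 9 distinct sets form the basis B.
Close under arbitrary unions to get τ_{X×Y}; counting gives |τ_{X×Y}| = 14.


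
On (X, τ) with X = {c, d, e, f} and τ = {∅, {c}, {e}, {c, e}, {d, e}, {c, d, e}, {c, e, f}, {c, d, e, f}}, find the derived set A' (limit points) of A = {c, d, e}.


A' = {d, f}

For each x ∈ X, list the open sets U ∈ τ with x ∈ U, then check whether U ∩ (A ∖ {x}) ≠ ∅ for every such U.
  x = c: open {c} ∋ x has {c} ∩ (A ∖ {c}) = ∅, so x is NOT a limit point.
  x = d: opens ∋ x are {d, e}, {c, d, e}, {c, d, e, f}; each meets A ∖ {d}, so x IS a limit point.
  x = e: open {e} ∋ x has {e} ∩ (A ∖ {e}) = ∅, so x is NOT a limit point.
  x = f: opens ∋ x are {c, e, f}, {c, d, e, f}; each meets A ∖ {f}, so x IS a limit point.
Collecting: A' = {d, f}.


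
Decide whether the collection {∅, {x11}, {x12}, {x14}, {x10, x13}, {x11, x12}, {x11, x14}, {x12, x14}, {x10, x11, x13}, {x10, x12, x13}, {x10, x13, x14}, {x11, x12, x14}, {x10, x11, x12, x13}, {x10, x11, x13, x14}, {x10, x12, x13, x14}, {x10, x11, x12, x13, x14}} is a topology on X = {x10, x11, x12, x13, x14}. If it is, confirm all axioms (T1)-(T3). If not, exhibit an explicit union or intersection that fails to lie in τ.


τ IS a topology on X.

Axiom (T1): ∅ ∈ τ? Yes; X ∈ τ? Yes.
Axiom (T2/T3): check pairwise unions and intersections of members of τ.
All pairwise intersections and unions checked — each lies in τ. Therefore τ satisfies (T1), (T2), (T3): it IS a topology on X.


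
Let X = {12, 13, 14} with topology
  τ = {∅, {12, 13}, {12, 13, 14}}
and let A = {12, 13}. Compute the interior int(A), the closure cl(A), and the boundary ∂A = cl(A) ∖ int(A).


int(A) = {12, 13}, cl(A) = {12, 13, 14}, ∂A = {14}.

Closed sets in (X, τ) are complements of opens:
  closed(X, τ) = {∅, {14}, {12, 13, 14}}.
int(A) = ⋃ {U ∈ τ : U ⊆ A}. Opens contained in A: ∅, {12, 13}.
Taking the union of these: int(A) = {12, 13}.
cl(A) = ⋂ {C closed : A ⊆ C}. Closed sets containing A: {12, 13, 14}.
Intersecting these: cl(A) = {12, 13, 14}.
∂A = cl(A) ∖ int(A) = {12, 13, 14} ∖ {12, 13} = {14}.


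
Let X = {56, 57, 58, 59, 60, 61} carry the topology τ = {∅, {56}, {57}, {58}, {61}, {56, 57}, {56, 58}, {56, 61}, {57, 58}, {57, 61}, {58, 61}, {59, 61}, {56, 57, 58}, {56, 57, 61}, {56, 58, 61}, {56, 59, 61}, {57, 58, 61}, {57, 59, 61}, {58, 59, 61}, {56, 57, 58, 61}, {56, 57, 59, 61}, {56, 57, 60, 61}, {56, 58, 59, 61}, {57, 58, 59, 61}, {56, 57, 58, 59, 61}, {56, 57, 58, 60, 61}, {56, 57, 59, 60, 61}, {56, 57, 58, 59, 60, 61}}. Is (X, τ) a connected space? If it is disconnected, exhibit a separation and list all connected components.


(X, τ) is disconnected; components = [{58}, {56, 57, 59, 60, 61}].

Find clopen sets (U ∈ τ with X ∖ U ∈ τ):
  U = ∅, X ∖ U = {56, 57, 58, 59, 60, 61} — both open, so U is clopen.
  U = {58}, X ∖ U = {56, 57, 59, 60, 61} — both open, so U is clopen.
  U = {56, 57, 59, 60, 61}, X ∖ U = {58} — both open, so U is clopen.
  U = {56, 57, 58, 59, 60, 61}, X ∖ U = ∅ — both open, so U is clopen.
Nontrivial clopen(s) exist: e.g. {58}. So (X, τ) is disconnected.
Compute connected components by grouping points that agree on all clopens:
  component: {58}
  component: {56, 57, 59, 60, 61}


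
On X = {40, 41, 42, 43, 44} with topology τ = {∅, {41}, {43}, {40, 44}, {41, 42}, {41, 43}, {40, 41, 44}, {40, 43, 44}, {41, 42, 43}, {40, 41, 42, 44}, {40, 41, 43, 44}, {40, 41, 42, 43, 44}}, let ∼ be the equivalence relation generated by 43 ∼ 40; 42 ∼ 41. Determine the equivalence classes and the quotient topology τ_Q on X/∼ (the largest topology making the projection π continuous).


X/∼ = {[40=43], [41=42], [44]}; |τ_Q| = 4.

Equivalence classes: [40=43], [41=42], [44].
Quotient map π: X → X/∼ sends 40 ↦ [40=43], 41 ↦ [41=42], 42 ↦ [41=42], 43 ↦ [40=43], 44 ↦ [44].
For each subset V ⊆ X/∼, compute π^{-1}(V) ⊆ X and check whether π^{-1}(V) ∈ τ. V is open in τ_Q iff π^{-1}(V) ∈ τ.
  V = {}: π^{-1}(V) = ∅ ∈ τ ✓.
  V = {[40=43]}: π^{-1}(V) = {40, 43} ∉ τ ✗.
  V = {[41=42]}: π^{-1}(V) = {41, 42} ∈ τ ✓.
  V = {[40=43], [41=42]}: π^{-1}(V) = {40, 41, 42, 43} ∉ τ ✗.
  V = {[44]}: π^{-1}(V) = {44} ∉ τ ✗.
  V = {[40=43], [44]}: π^{-1}(V) = {40, 43, 44} ∈ τ ✓.
  V = {[41=42], [44]}: π^{-1}(V) = {41, 42, 44} ∉ τ ✗.
  V = {[40=43], [41=42], [44]}: π^{-1}(V) = {40, 41, 42, 43, 44} ∈ τ ✓.
Open sets in the quotient: τ_Q = {{}, {[41=42]}, {[40=43], [44]}, {[40=43], [41=42], [44]}} (4 elements).


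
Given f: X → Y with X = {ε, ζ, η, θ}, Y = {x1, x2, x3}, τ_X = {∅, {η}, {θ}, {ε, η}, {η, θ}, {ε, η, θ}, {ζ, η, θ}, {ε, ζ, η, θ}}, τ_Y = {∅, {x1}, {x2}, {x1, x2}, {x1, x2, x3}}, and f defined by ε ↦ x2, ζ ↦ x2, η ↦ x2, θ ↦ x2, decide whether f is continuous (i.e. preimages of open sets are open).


f IS continuous.

Compute f^{-1}(U) for each U ∈ τ_Y:
  U = ∅: f^{-1}(U) = ∅ ∈ τ_X ✓.
  U = {x1}: f^{-1}(U) = ∅ ∈ τ_X ✓.
  U = {x2}: f^{-1}(U) = {ε, ζ, η, θ} ∈ τ_X ✓.
  U = {x1, x2}: f^{-1}(U) = {ε, ζ, η, θ} ∈ τ_X ✓.
  U = {x1, x2, x3}: f^{-1}(U) = {ε, ζ, η, θ} ∈ τ_X ✓.
Every preimage lies in τ_X, so f IS continuous.


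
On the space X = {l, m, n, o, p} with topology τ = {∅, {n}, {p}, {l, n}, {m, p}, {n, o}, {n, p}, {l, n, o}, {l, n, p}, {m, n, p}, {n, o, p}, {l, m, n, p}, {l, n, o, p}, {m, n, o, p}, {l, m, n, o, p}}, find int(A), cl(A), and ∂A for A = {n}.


int(A) = {n}, cl(A) = {l, n, o}, ∂A = {l, o}.

Closed sets in (X, τ) are complements of opens:
  closed(X, τ) = {∅, {l}, {m}, {o}, {l, m}, {l, o}, {m, o}, {m, p}, {l, m, o}, {l, m, p}, {l, n, o}, {m, o, p}, {l, m, n, o}, {l, m, o, p}, {l, m, n, o, p}}.
int(A) = ⋃ {U ∈ τ : U ⊆ A}. Opens contained in A: ∅, {n}.
Taking the union of these: int(A) = {n}.
cl(A) = ⋂ {C closed : A ⊆ C}. Closed sets containing A: {l, n, o}, {l, m, n, o}, {l, m, n, o, p}.
Intersecting these: cl(A) = {l, n, o}.
∂A = cl(A) ∖ int(A) = {l, n, o} ∖ {n} = {l, o}.


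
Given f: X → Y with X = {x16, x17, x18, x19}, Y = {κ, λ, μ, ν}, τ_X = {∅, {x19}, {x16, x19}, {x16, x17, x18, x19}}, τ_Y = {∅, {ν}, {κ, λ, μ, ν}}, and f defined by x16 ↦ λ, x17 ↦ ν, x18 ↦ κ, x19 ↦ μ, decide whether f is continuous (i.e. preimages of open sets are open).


f is NOT continuous.

Compute f^{-1}(U) for each U ∈ τ_Y:
  U = ∅: f^{-1}(U) = ∅ ∈ τ_X ✓.
  U = {ν}: f^{-1}(U) = {x17} ∉ τ_X ✗.
  U = {κ, λ, μ, ν}: f^{-1}(U) = {x16, x17, x18, x19} ∈ τ_X ✓.
Found U = {ν} with f^{-1}(U) = {x17} not in τ_X. Therefore f is NOT continuous.


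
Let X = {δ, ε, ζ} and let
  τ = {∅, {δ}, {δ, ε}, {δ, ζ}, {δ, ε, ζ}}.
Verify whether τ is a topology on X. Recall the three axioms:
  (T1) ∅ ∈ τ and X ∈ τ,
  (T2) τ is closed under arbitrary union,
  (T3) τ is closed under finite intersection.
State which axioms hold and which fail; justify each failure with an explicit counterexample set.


τ IS a topology on X.

Axiom (T1): ∅ ∈ τ? Yes; X ∈ τ? Yes.
Axiom (T2/T3): check pairwise unions and intersections of members of τ.
All pairwise intersections and unions checked — each lies in τ. Therefore τ satisfies (T1), (T2), (T3): it IS a topology on X.


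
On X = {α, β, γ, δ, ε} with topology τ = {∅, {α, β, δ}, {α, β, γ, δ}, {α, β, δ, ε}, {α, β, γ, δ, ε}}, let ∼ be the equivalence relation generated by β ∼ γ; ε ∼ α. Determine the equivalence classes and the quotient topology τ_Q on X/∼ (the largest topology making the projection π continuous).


X/∼ = {[α=ε], [β=γ], [δ]}; |τ_Q| = 2.

Equivalence classes: [α=ε], [β=γ], [δ].
Quotient map π: X → X/∼ sends α ↦ [α=ε], β ↦ [β=γ], γ ↦ [β=γ], δ ↦ [δ], ε ↦ [α=ε].
For each subset V ⊆ X/∼, compute π^{-1}(V) ⊆ X and check whether π^{-1}(V) ∈ τ. V is open in τ_Q iff π^{-1}(V) ∈ τ.
  V = {}: π^{-1}(V) = ∅ ∈ τ ✓.
  V = {[α=ε]}: π^{-1}(V) = {α, ε} ∉ τ ✗.
  V = {[β=γ]}: π^{-1}(V) = {β, γ} ∉ τ ✗.
  V = {[α=ε], [β=γ]}: π^{-1}(V) = {α, β, γ, ε} ∉ τ ✗.
  V = {[δ]}: π^{-1}(V) = {δ} ∉ τ ✗.
  V = {[α=ε], [δ]}: π^{-1}(V) = {α, δ, ε} ∉ τ ✗.
  V = {[β=γ], [δ]}: π^{-1}(V) = {β, γ, δ} ∉ τ ✗.
  V = {[α=ε], [β=γ], [δ]}: π^{-1}(V) = {α, β, γ, δ, ε} ∈ τ ✓.
Open sets in the quotient: τ_Q = {{}, {[α=ε], [β=γ], [δ]}} (2 elements).


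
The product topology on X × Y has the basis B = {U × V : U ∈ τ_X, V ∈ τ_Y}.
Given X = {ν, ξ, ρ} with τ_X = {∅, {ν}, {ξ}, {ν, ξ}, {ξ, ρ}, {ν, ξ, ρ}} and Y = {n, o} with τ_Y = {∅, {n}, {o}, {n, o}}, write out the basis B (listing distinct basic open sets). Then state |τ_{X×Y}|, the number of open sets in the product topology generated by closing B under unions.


Basis B = {∅ × ∅, {ν} × {n}, {ν} × {o}, {ξ} × {n}, {ξ} × {o}, {ν} × {n, o}, {ν, ξ} × {n}, {ν, ξ} × {o}, {ξ} × {n, o}, {ξ, ρ} × {n}, {ξ, ρ} × {o}, {ν, ξ, ρ} × {n}, {ν, ξ, ρ} × {o}, {ν, ξ} × {n, o}, {ξ, ρ} × {n, o}, {ν, ξ, ρ} × {n, o}}; |τ_{X×Y}| = 36.

Enumerate products U × V with U ∈ τ_X, V ∈ τ_Y (deduplicated):
  ∅ × ∅ = {} (∅)
  {ν} × {n} = {(ν,n)}
  {ν} × {o} = {(ν,o)}
  {ξ} × {n} = {(ξ,n)}
  {ξ} × {o} = {(ξ,o)}
  {ν} × {n, o} = {(ν,n), (ν,o)}
  {ν, ξ} × {n} = {(ν,n), (ξ,n)}
  {ν, ξ} × {o} = {(ν,o), (ξ,o)}
  {ξ} × {n, o} = {(ξ,n), (ξ,o)}
  {ξ, ρ} × {n} = {(ξ,n), (ρ,n)}
  {ξ, ρ} × {o} = {(ξ,o), (ρ,o)}
  {ν, ξ, ρ} × {n} = {(ν,n), (ξ,n), (ρ,n)}
  {ν, ξ, ρ} × {o} = {(ν,o), (ξ,o), (ρ,o)}
  {ν, ξ} × {n, o} = {(ν,n), (ν,o), (ξ,n), (ξ,o)}
  {ξ, ρ} × {n, o} = {(ξ,n), (ξ,o), (ρ,n), (ρ,o)}
  {ν, ξ, ρ} × {n, o} = {(ν,n), (ν,o), (ξ,n), (ξ,o), (ρ,n), (ρ,o)}
These 16 distinct sets form the basis B.
Close under arbitrary unions to get τ_{X×Y}; counting gives |τ_{X×Y}| = 36.


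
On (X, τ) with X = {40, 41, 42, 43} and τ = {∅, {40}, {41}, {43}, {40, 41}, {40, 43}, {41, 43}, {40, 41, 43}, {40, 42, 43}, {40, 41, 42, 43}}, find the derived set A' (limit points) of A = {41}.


A' = ∅

For each x ∈ X, list the open sets U ∈ τ with x ∈ U, then check whether U ∩ (A ∖ {x}) ≠ ∅ for every such U.
  x = 40: open {40} ∋ x has {40} ∩ (A ∖ {40}) = ∅, so x is NOT a limit point.
  x = 41: open {41} ∋ x has {41} ∩ (A ∖ {41}) = ∅, so x is NOT a limit point.
  x = 42: open {40, 42, 43} ∋ x has {40, 42, 43} ∩ (A ∖ {42}) = ∅, so x is NOT a limit point.
  x = 43: open {43} ∋ x has {43} ∩ (A ∖ {43}) = ∅, so x is NOT a limit point.
Collecting: A' = ∅.


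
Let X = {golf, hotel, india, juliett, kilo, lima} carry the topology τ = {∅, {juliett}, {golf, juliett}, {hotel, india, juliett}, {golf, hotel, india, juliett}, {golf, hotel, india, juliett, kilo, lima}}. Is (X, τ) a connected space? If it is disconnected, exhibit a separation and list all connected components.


(X, τ) is connected.

Find clopen sets (U ∈ τ with X ∖ U ∈ τ):
  U = ∅, X ∖ U = {golf, hotel, india, juliett, kilo, lima} — both open, so U is clopen.
  U = {golf, hotel, india, juliett, kilo, lima}, X ∖ U = ∅ — both open, so U is clopen.
Only trivial clopens (∅ and X) exist, so (X, τ) is connected.
Compute connected components by grouping points that agree on all clopens:
  component: {golf, hotel, india, juliett, kilo, lima}


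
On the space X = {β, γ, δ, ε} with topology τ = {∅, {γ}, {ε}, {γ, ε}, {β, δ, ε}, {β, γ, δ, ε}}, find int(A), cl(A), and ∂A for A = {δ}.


int(A) = ∅, cl(A) = {β, δ}, ∂A = {β, δ}.

Closed sets in (X, τ) are complements of opens:
  closed(X, τ) = {∅, {γ}, {β, δ}, {β, γ, δ}, {β, δ, ε}, {β, γ, δ, ε}}.
int(A) = ⋃ {U ∈ τ : U ⊆ A}. Opens contained in A: ∅.
Taking the union of these: int(A) = ∅.
cl(A) = ⋂ {C closed : A ⊆ C}. Closed sets containing A: {β, δ}, {β, γ, δ}, {β, δ, ε}, {β, γ, δ, ε}.
Intersecting these: cl(A) = {β, δ}.
∂A = cl(A) ∖ int(A) = {β, δ} ∖ ∅ = {β, δ}.


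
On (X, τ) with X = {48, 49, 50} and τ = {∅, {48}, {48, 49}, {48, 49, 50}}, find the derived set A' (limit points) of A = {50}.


A' = ∅

For each x ∈ X, list the open sets U ∈ τ with x ∈ U, then check whether U ∩ (A ∖ {x}) ≠ ∅ for every such U.
  x = 48: open {48} ∋ x has {48} ∩ (A ∖ {48}) = ∅, so x is NOT a limit point.
  x = 49: open {48, 49} ∋ x has {48, 49} ∩ (A ∖ {49}) = ∅, so x is NOT a limit point.
  x = 50: open {48, 49, 50} ∋ x has {48, 49, 50} ∩ (A ∖ {50}) = ∅, so x is NOT a limit point.
Collecting: A' = ∅.
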